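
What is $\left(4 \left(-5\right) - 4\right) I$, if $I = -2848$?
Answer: $68352$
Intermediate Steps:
$\left(4 \left(-5\right) - 4\right) I = \left(4 \left(-5\right) - 4\right) \left(-2848\right) = \left(-20 - 4\right) \left(-2848\right) = \left(-24\right) \left(-2848\right) = 68352$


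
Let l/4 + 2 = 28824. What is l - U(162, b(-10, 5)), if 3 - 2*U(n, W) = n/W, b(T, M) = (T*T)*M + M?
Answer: 116439527/1010 ≈ 1.1529e+5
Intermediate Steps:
b(T, M) = M + M*T**2 (b(T, M) = T**2*M + M = M*T**2 + M = M + M*T**2)
U(n, W) = 3/2 - n/(2*W)
l = 115288 (l = -8 + 4*28824 = -8 + 115296 = 115288)
l - U(162, b(-10, 5)) = 115288 - (-1*162 + 3*(5*(1 + (-10)**2)))/(2*(5*(1 + (-10)**2))) = 115288 - (-162 + 3*(5*(1 + 100)))/(2*(5*(1 + 100))) = 115288 - (-162 + 3*(5*101))/(2*(5*101)) = 115288 - (-162 + 3*505)/(2*505) = 115288 - (-162 + 1515)/(2*505) = 115288 - 1353/(2*505) = 115288 - 1*1353/1010 = 115288 - 1353/1010 = 116439527/1010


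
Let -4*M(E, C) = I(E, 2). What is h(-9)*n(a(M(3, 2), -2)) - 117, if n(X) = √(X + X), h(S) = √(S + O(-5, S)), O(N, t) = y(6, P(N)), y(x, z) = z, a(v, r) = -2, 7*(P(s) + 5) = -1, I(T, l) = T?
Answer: -117 - 6*√77/7 ≈ -124.52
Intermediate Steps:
P(s) = -36/7 (P(s) = -5 + (⅐)*(-1) = -5 - ⅐ = -36/7)
M(E, C) = -E/4
O(N, t) = -36/7
h(S) = √(-36/7 + S) (h(S) = √(S - 36/7) = √(-36/7 + S))
n(X) = √2*√X (n(X) = √(2*X) = √2*√X)
h(-9)*n(a(M(3, 2), -2)) - 117 = (√(-252 + 49*(-9))/7)*(√2*√(-2)) - 117 = (√(-252 - 441)/7)*(√2*(I*√2)) - 117 = (√(-693)/7)*(2*I) - 117 = ((3*I*√77)/7)*(2*I) - 117 = (3*I*√77/7)*(2*I) - 117 = -6*√77/7 - 117 = -117 - 6*√77/7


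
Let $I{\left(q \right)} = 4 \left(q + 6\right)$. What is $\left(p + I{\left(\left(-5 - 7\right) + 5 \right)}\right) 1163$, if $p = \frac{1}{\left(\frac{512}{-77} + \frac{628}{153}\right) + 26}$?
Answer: $- \frac{1271767249}{276326} \approx -4602.4$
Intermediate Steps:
$I{\left(q \right)} = 24 + 4 q$ ($I{\left(q \right)} = 4 \left(6 + q\right) = 24 + 4 q$)
$p = \frac{11781}{276326}$ ($p = \frac{1}{\left(512 \left(- \frac{1}{77}\right) + 628 \cdot \frac{1}{153}\right) + 26} = \frac{1}{\left(- \frac{512}{77} + \frac{628}{153}\right) + 26} = \frac{1}{- \frac{29980}{11781} + 26} = \frac{1}{\frac{276326}{11781}} = \frac{11781}{276326} \approx 0.042634$)
$\left(p + I{\left(\left(-5 - 7\right) + 5 \right)}\right) 1163 = \left(\frac{11781}{276326} + \left(24 + 4 \left(\left(-5 - 7\right) + 5\right)\right)\right) 1163 = \left(\frac{11781}{276326} + \left(24 + 4 \left(-12 + 5\right)\right)\right) 1163 = \left(\frac{11781}{276326} + \left(24 + 4 \left(-7\right)\right)\right) 1163 = \left(\frac{11781}{276326} + \left(24 - 28\right)\right) 1163 = \left(\frac{11781}{276326} - 4\right) 1163 = \left(- \frac{1093523}{276326}\right) 1163 = - \frac{1271767249}{276326}$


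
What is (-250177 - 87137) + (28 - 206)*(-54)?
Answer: -327702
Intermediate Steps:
(-250177 - 87137) + (28 - 206)*(-54) = -337314 - 178*(-54) = -337314 + 9612 = -327702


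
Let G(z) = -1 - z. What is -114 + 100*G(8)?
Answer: -1014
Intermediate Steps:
-114 + 100*G(8) = -114 + 100*(-1 - 1*8) = -114 + 100*(-1 - 8) = -114 + 100*(-9) = -114 - 900 = -1014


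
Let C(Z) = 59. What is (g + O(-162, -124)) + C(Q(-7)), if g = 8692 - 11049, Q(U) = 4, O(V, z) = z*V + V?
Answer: 17628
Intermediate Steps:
O(V, z) = V + V*z (O(V, z) = V*z + V = V + V*z)
g = -2357
(g + O(-162, -124)) + C(Q(-7)) = (-2357 - 162*(1 - 124)) + 59 = (-2357 - 162*(-123)) + 59 = (-2357 + 19926) + 59 = 17569 + 59 = 17628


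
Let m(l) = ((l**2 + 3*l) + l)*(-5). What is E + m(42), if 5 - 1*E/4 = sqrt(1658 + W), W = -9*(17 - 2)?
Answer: -9640 - 4*sqrt(1523) ≈ -9796.1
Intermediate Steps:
W = -135 (W = -9*15 = -135)
E = 20 - 4*sqrt(1523) (E = 20 - 4*sqrt(1658 - 135) = 20 - 4*sqrt(1523) ≈ -136.10)
m(l) = -20*l - 5*l**2 (m(l) = (l**2 + 4*l)*(-5) = -20*l - 5*l**2)
E + m(42) = (20 - 4*sqrt(1523)) - 5*42*(4 + 42) = (20 - 4*sqrt(1523)) - 5*42*46 = (20 - 4*sqrt(1523)) - 9660 = -9640 - 4*sqrt(1523)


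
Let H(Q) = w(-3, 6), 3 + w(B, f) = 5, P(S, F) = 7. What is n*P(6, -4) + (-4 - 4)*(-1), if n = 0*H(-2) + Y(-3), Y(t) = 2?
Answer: 22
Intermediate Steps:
w(B, f) = 2 (w(B, f) = -3 + 5 = 2)
H(Q) = 2
n = 2 (n = 0*2 + 2 = 0 + 2 = 2)
n*P(6, -4) + (-4 - 4)*(-1) = 2*7 + (-4 - 4)*(-1) = 14 - 8*(-1) = 14 + 8 = 22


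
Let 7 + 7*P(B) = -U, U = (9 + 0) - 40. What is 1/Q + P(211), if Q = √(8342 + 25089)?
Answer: 24/7 + √33431/33431 ≈ 3.4340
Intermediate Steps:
U = -31 (U = 9 - 40 = -31)
Q = √33431 ≈ 182.84
P(B) = 24/7 (P(B) = -1 + (-1*(-31))/7 = -1 + (⅐)*31 = -1 + 31/7 = 24/7)
1/Q + P(211) = 1/(√33431) + 24/7 = √33431/33431 + 24/7 = 24/7 + √33431/33431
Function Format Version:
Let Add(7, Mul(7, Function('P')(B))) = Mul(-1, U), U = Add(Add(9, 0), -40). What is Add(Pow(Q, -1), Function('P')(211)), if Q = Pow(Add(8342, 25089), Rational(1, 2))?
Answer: Add(Rational(24, 7), Mul(Rational(1, 33431), Pow(33431, Rational(1, 2)))) ≈ 3.4340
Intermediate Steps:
U = -31 (U = Add(9, -40) = -31)
Q = Pow(33431, Rational(1, 2)) ≈ 182.84
Function('P')(B) = Rational(24, 7) (Function('P')(B) = Add(-1, Mul(Rational(1, 7), Mul(-1, -31))) = Add(-1, Mul(Rational(1, 7), 31)) = Add(-1, Rational(31, 7)) = Rational(24, 7))
Add(Pow(Q, -1), Function('P')(211)) = Add(Pow(Pow(33431, Rational(1, 2)), -1), Rational(24, 7)) = Add(Mul(Rational(1, 33431), Pow(33431, Rational(1, 2))), Rational(24, 7)) = Add(Rational(24, 7), Mul(Rational(1, 33431), Pow(33431, Rational(1, 2))))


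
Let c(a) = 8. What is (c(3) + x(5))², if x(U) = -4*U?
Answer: 144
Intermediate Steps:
(c(3) + x(5))² = (8 - 4*5)² = (8 - 20)² = (-12)² = 144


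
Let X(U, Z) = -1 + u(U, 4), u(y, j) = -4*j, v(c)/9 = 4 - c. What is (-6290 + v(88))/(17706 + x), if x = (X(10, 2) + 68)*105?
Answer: -7046/23061 ≈ -0.30554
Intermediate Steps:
v(c) = 36 - 9*c (v(c) = 9*(4 - c) = 36 - 9*c)
X(U, Z) = -17 (X(U, Z) = -1 - 4*4 = -1 - 16 = -17)
x = 5355 (x = (-17 + 68)*105 = 51*105 = 5355)
(-6290 + v(88))/(17706 + x) = (-6290 + (36 - 9*88))/(17706 + 5355) = (-6290 + (36 - 792))/23061 = (-6290 - 756)*(1/23061) = -7046*1/23061 = -7046/23061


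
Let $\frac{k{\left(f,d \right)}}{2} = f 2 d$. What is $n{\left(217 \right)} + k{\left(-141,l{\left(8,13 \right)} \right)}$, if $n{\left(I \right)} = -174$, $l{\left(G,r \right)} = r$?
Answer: $-7506$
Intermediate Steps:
$k{\left(f,d \right)} = 4 d f$ ($k{\left(f,d \right)} = 2 f 2 d = 2 \cdot 2 f d = 2 \cdot 2 d f = 4 d f$)
$n{\left(217 \right)} + k{\left(-141,l{\left(8,13 \right)} \right)} = -174 + 4 \cdot 13 \left(-141\right) = -174 - 7332 = -7506$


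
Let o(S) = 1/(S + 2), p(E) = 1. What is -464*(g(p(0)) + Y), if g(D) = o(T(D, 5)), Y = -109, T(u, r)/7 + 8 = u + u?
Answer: 252938/5 ≈ 50588.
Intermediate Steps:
T(u, r) = -56 + 14*u (T(u, r) = -56 + 7*(u + u) = -56 + 7*(2*u) = -56 + 14*u)
o(S) = 1/(2 + S)
g(D) = 1/(-54 + 14*D) (g(D) = 1/(2 + (-56 + 14*D)) = 1/(-54 + 14*D))
-464*(g(p(0)) + Y) = -464*(1/(2*(-27 + 7*1)) - 109) = -464*(1/(2*(-27 + 7)) - 109) = -464*((1/2)/(-20) - 109) = -464*((1/2)*(-1/20) - 109) = -464*(-1/40 - 109) = -464*(-4361/40) = 252938/5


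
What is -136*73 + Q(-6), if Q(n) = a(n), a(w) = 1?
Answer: -9927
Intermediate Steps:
Q(n) = 1
-136*73 + Q(-6) = -136*73 + 1 = -9928 + 1 = -9927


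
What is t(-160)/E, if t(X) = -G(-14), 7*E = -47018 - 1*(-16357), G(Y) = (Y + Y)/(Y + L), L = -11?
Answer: 196/766525 ≈ 0.00025570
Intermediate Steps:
G(Y) = 2*Y/(-11 + Y) (G(Y) = (Y + Y)/(Y - 11) = (2*Y)/(-11 + Y) = 2*Y/(-11 + Y))
E = -30661/7 (E = (-47018 - 1*(-16357))/7 = (-47018 + 16357)/7 = (1/7)*(-30661) = -30661/7 ≈ -4380.1)
t(X) = -28/25 (t(X) = -2*(-14)/(-11 - 14) = -2*(-14)/(-25) = -2*(-14)*(-1)/25 = -1*28/25 = -28/25)
t(-160)/E = -28/(25*(-30661/7)) = -28/25*(-7/30661) = 196/766525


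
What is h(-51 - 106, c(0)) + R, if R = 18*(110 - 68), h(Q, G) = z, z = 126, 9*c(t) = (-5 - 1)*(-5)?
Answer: 882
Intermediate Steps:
c(t) = 10/3 (c(t) = ((-5 - 1)*(-5))/9 = (-6*(-5))/9 = (⅑)*30 = 10/3)
h(Q, G) = 126
R = 756 (R = 18*42 = 756)
h(-51 - 106, c(0)) + R = 126 + 756 = 882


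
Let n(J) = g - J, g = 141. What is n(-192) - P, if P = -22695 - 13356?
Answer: 36384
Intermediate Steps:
n(J) = 141 - J
P = -36051
n(-192) - P = (141 - 1*(-192)) - 1*(-36051) = (141 + 192) + 36051 = 333 + 36051 = 36384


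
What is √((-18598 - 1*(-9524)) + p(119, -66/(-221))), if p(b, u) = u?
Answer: 2*I*√110792162/221 ≈ 95.256*I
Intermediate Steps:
√((-18598 - 1*(-9524)) + p(119, -66/(-221))) = √((-18598 - 1*(-9524)) - 66/(-221)) = √((-18598 + 9524) - 66*(-1/221)) = √(-9074 + 66/221) = √(-2005288/221) = 2*I*√110792162/221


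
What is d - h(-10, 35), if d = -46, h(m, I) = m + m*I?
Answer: 314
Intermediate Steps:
h(m, I) = m + I*m
d - h(-10, 35) = -46 - (-10)*(1 + 35) = -46 - (-10)*36 = -46 - 1*(-360) = -46 + 360 = 314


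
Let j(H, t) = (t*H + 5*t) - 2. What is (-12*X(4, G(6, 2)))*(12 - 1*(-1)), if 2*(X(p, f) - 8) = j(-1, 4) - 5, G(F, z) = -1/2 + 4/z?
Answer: -1950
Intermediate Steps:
j(H, t) = -2 + 5*t + H*t (j(H, t) = (H*t + 5*t) - 2 = (5*t + H*t) - 2 = -2 + 5*t + H*t)
G(F, z) = -½ + 4/z (G(F, z) = -1*½ + 4/z = -½ + 4/z)
X(p, f) = 25/2 (X(p, f) = 8 + ((-2 + 5*4 - 1*4) - 5)/2 = 8 + ((-2 + 20 - 4) - 5)/2 = 8 + (14 - 5)/2 = 8 + (½)*9 = 8 + 9/2 = 25/2)
(-12*X(4, G(6, 2)))*(12 - 1*(-1)) = (-12*25/2)*(12 - 1*(-1)) = -150*(12 + 1) = -150*13 = -1950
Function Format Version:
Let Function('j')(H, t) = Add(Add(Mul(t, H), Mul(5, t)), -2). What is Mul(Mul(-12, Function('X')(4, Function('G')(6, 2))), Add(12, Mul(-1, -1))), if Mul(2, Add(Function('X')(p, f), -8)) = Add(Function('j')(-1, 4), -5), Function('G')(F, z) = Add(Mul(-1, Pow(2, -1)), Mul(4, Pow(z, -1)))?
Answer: -1950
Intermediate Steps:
Function('j')(H, t) = Add(-2, Mul(5, t), Mul(H, t)) (Function('j')(H, t) = Add(Add(Mul(H, t), Mul(5, t)), -2) = Add(Add(Mul(5, t), Mul(H, t)), -2) = Add(-2, Mul(5, t), Mul(H, t)))
Function('G')(F, z) = Add(Rational(-1, 2), Mul(4, Pow(z, -1))) (Function('G')(F, z) = Add(Mul(-1, Rational(1, 2)), Mul(4, Pow(z, -1))) = Add(Rational(-1, 2), Mul(4, Pow(z, -1))))
Function('X')(p, f) = Rational(25, 2) (Function('X')(p, f) = Add(8, Mul(Rational(1, 2), Add(Add(-2, Mul(5, 4), Mul(-1, 4)), -5))) = Add(8, Mul(Rational(1, 2), Add(Add(-2, 20, -4), -5))) = Add(8, Mul(Rational(1, 2), Add(14, -5))) = Add(8, Mul(Rational(1, 2), 9)) = Add(8, Rational(9, 2)) = Rational(25, 2))
Mul(Mul(-12, Function('X')(4, Function('G')(6, 2))), Add(12, Mul(-1, -1))) = Mul(Mul(-12, Rational(25, 2)), Add(12, Mul(-1, -1))) = Mul(-150, Add(12, 1)) = Mul(-150, 13) = -1950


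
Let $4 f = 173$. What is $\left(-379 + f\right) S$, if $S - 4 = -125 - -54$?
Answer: $\frac{89981}{4} \approx 22495.0$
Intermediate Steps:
$f = \frac{173}{4}$ ($f = \frac{1}{4} \cdot 173 = \frac{173}{4} \approx 43.25$)
$S = -67$ ($S = 4 - 71 = -67$)
$\left(-379 + f\right) S = \left(-379 + \frac{173}{4}\right) \left(-67\right) = \left(- \frac{1343}{4}\right) \left(-67\right) = \frac{89981}{4}$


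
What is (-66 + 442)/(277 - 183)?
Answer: 4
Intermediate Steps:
(-66 + 442)/(277 - 183) = 376/94 = 376*(1/94) = 4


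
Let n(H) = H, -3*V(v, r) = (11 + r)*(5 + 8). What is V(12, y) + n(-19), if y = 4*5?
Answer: -460/3 ≈ -153.33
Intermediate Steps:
y = 20
V(v, r) = -143/3 - 13*r/3 (V(v, r) = -(11 + r)*(5 + 8)/3 = -(11 + r)*13/3 = -(143 + 13*r)/3 = -143/3 - 13*r/3)
V(12, y) + n(-19) = (-143/3 - 13/3*20) - 19 = (-143/3 - 260/3) - 19 = -403/3 - 19 = -460/3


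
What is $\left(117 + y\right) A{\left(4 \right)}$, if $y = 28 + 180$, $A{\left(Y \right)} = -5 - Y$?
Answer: $-2925$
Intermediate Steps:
$y = 208$
$\left(117 + y\right) A{\left(4 \right)} = \left(117 + 208\right) \left(-5 - 4\right) = 325 \left(-5 - 4\right) = 325 \left(-9\right) = -2925$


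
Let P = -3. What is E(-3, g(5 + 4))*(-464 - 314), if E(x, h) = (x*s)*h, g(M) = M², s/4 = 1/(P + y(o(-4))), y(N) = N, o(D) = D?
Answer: -756216/7 ≈ -1.0803e+5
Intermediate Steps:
s = -4/7 (s = 4/(-3 - 4) = 4/(-7) = 4*(-⅐) = -4/7 ≈ -0.57143)
E(x, h) = -4*h*x/7 (E(x, h) = (x*(-4/7))*h = (-4*x/7)*h = -4*h*x/7)
E(-3, g(5 + 4))*(-464 - 314) = (-4/7*(5 + 4)²*(-3))*(-464 - 314) = -4/7*9²*(-3)*(-778) = -4/7*81*(-3)*(-778) = (972/7)*(-778) = -756216/7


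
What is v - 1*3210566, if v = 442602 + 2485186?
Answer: -282778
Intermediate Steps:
v = 2927788
v - 1*3210566 = 2927788 - 1*3210566 = 2927788 - 3210566 = -282778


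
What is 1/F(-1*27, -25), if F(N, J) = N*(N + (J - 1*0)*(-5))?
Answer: -1/2646 ≈ -0.00037793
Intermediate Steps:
F(N, J) = N*(N - 5*J) (F(N, J) = N*(N + (J + 0)*(-5)) = N*(N + J*(-5)) = N*(N - 5*J))
1/F(-1*27, -25) = 1/((-1*27)*(-1*27 - 5*(-25))) = 1/(-27*(-27 + 125)) = 1/(-27*98) = 1/(-2646) = -1/2646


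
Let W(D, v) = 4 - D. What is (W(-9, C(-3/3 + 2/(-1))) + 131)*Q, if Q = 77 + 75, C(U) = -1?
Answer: 21888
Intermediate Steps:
Q = 152
(W(-9, C(-3/3 + 2/(-1))) + 131)*Q = ((4 - 1*(-9)) + 131)*152 = ((4 + 9) + 131)*152 = (13 + 131)*152 = 144*152 = 21888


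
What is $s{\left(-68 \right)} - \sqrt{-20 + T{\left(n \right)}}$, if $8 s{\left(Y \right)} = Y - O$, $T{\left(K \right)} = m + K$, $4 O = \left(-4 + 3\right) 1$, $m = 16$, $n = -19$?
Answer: $- \frac{271}{32} - i \sqrt{23} \approx -8.4688 - 4.7958 i$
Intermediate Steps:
$O = - \frac{1}{4}$ ($O = \frac{\left(-4 + 3\right) 1}{4} = \frac{\left(-1\right) 1}{4} = \frac{1}{4} \left(-1\right) = - \frac{1}{4} \approx -0.25$)
$T{\left(K \right)} = 16 + K$
$s{\left(Y \right)} = \frac{1}{32} + \frac{Y}{8}$ ($s{\left(Y \right)} = \frac{Y - - \frac{1}{4}}{8} = \frac{Y + \frac{1}{4}}{8} = \frac{\frac{1}{4} + Y}{8} = \frac{1}{32} + \frac{Y}{8}$)
$s{\left(-68 \right)} - \sqrt{-20 + T{\left(n \right)}} = \left(\frac{1}{32} + \frac{1}{8} \left(-68\right)\right) - \sqrt{-20 + \left(16 - 19\right)} = \left(\frac{1}{32} - \frac{17}{2}\right) - \sqrt{-20 - 3} = - \frac{271}{32} - \sqrt{-23} = - \frac{271}{32} - i \sqrt{23}$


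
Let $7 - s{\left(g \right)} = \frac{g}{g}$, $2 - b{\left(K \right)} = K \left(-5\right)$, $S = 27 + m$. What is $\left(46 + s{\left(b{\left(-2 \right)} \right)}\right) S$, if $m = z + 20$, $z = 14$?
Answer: $3172$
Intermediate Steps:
$m = 34$ ($m = 14 + 20 = 34$)
$S = 61$ ($S = 27 + 34 = 61$)
$b{\left(K \right)} = 2 + 5 K$ ($b{\left(K \right)} = 2 - K \left(-5\right) = 2 - - 5 K = 2 + 5 K$)
$s{\left(g \right)} = 6$ ($s{\left(g \right)} = 7 - \frac{g}{g} = 7 - 1 = 6$)
$\left(46 + s{\left(b{\left(-2 \right)} \right)}\right) S = \left(46 + 6\right) 61 = 52 \cdot 61 = 3172$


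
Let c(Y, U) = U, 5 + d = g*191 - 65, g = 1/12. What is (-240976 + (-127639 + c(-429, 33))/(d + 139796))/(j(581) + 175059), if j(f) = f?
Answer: -10102372715/7363281073 ≈ -1.3720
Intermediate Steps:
g = 1/12 ≈ 0.083333
d = -649/12 (d = -5 + ((1/12)*191 - 65) = -5 + (191/12 - 65) = -5 - 589/12 = -649/12 ≈ -54.083)
(-240976 + (-127639 + c(-429, 33))/(d + 139796))/(j(581) + 175059) = (-240976 + (-127639 + 33)/(-649/12 + 139796))/(581 + 175059) = (-240976 - 127606/1676903/12)/175640 = (-240976 - 127606*12/1676903)*(1/175640) = (-240976 - 1531272/1676903)*(1/175640) = -404094908600/1676903*1/175640 = -10102372715/7363281073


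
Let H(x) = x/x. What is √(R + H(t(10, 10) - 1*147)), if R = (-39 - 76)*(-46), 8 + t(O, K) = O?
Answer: √5291 ≈ 72.739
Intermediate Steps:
t(O, K) = -8 + O
R = 5290 (R = -115*(-46) = 5290)
H(x) = 1
√(R + H(t(10, 10) - 1*147)) = √(5290 + 1) = √5291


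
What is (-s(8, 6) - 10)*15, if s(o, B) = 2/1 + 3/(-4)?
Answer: -675/4 ≈ -168.75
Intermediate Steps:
s(o, B) = 5/4 (s(o, B) = 2*1 + 3*(-¼) = 2 - ¾ = 5/4)
(-s(8, 6) - 10)*15 = (-1*5/4 - 10)*15 = (-5/4 - 10)*15 = -45/4*15 = -675/4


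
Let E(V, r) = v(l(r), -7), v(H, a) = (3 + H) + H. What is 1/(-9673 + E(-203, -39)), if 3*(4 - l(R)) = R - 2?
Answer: -3/28904 ≈ -0.00010379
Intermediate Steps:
l(R) = 14/3 - R/3 (l(R) = 4 - (R - 2)/3 = 4 - (-2 + R)/3 = 4 + (2/3 - R/3) = 14/3 - R/3)
v(H, a) = 3 + 2*H
E(V, r) = 37/3 - 2*r/3 (E(V, r) = 3 + 2*(14/3 - r/3) = 3 + (28/3 - 2*r/3) = 37/3 - 2*r/3)
1/(-9673 + E(-203, -39)) = 1/(-9673 + (37/3 - 2/3*(-39))) = 1/(-9673 + (37/3 + 26)) = 1/(-9673 + 115/3) = 1/(-28904/3) = -3/28904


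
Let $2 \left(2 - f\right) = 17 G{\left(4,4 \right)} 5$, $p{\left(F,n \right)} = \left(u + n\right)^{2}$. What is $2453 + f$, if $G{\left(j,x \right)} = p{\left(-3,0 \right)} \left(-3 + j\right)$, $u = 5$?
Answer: $\frac{2785}{2} \approx 1392.5$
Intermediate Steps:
$p{\left(F,n \right)} = \left(5 + n\right)^{2}$
$G{\left(j,x \right)} = -75 + 25 j$ ($G{\left(j,x \right)} = \left(5 + 0\right)^{2} \left(-3 + j\right) = 5^{2} \left(-3 + j\right) = 25 \left(-3 + j\right) = -75 + 25 j$)
$f = - \frac{2121}{2}$ ($f = 2 - \frac{17 \left(-75 + 25 \cdot 4\right) 5}{2} = 2 - \frac{17 \left(-75 + 100\right) 5}{2} = 2 - \frac{17 \cdot 25 \cdot 5}{2} = 2 - \frac{425 \cdot 5}{2} = 2 - \frac{2125}{2} = - \frac{2121}{2} \approx -1060.5$)
$2453 + f = 2453 - \frac{2121}{2} = \frac{2785}{2}$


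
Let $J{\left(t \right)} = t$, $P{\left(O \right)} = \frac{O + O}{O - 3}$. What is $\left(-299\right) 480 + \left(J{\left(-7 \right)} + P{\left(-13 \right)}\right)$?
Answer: $- \frac{1148203}{8} \approx -1.4353 \cdot 10^{5}$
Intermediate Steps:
$P{\left(O \right)} = \frac{2 O}{-3 + O}$
$\left(-299\right) 480 + \left(J{\left(-7 \right)} + P{\left(-13 \right)}\right) = \left(-299\right) 480 - \left(7 + \frac{26}{-3 - 13}\right) = -143520 - \left(7 + \frac{26}{-16}\right) = -143520 - \left(7 + 26 \left(- \frac{1}{16}\right)\right) = -143520 + \left(-7 + \frac{13}{8}\right) = -143520 - \frac{43}{8} = - \frac{1148203}{8}$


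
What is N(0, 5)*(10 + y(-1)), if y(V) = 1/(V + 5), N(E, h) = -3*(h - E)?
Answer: -615/4 ≈ -153.75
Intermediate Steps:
N(E, h) = -3*h + 3*E (N(E, h) = -(-3*E + 3*h) = -3*h + 3*E)
y(V) = 1/(5 + V)
N(0, 5)*(10 + y(-1)) = (-3*5 + 3*0)*(10 + 1/(5 - 1)) = (-15 + 0)*(10 + 1/4) = -15*(10 + ¼) = -15*41/4 = -615/4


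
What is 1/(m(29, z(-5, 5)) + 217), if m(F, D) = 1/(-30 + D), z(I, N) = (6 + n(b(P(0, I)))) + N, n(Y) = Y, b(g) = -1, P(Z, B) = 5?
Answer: 20/4339 ≈ 0.0046094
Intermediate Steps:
z(I, N) = 5 + N (z(I, N) = (6 - 1) + N = 5 + N)
1/(m(29, z(-5, 5)) + 217) = 1/(1/(-30 + (5 + 5)) + 217) = 1/(1/(-30 + 10) + 217) = 1/(1/(-20) + 217) = 1/(-1/20 + 217) = 1/(4339/20) = 20/4339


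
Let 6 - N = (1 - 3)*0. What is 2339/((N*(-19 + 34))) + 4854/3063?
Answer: 2533739/91890 ≈ 27.574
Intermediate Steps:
N = 6 (N = 6 - (1 - 3)*0 = 6 - (-2)*0 = 6 - 1*0 = 6 + 0 = 6)
2339/((N*(-19 + 34))) + 4854/3063 = 2339/((6*(-19 + 34))) + 4854/3063 = 2339/((6*15)) + 4854*(1/3063) = 2339/90 + 1618/1021 = 2533739/91890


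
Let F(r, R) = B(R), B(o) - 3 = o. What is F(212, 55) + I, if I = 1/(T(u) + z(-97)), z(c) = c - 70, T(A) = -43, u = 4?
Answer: 12179/210 ≈ 57.995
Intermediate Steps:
B(o) = 3 + o
F(r, R) = 3 + R
z(c) = -70 + c
I = -1/210 (I = 1/(-43 + (-70 - 97)) = 1/(-43 - 167) = 1/(-210) = -1/210 ≈ -0.0047619)
F(212, 55) + I = (3 + 55) - 1/210 = 58 - 1/210 = 12179/210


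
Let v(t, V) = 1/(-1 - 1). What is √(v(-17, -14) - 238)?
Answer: 3*I*√106/2 ≈ 15.443*I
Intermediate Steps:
v(t, V) = -½ (v(t, V) = 1/(-2) = -½)
√(v(-17, -14) - 238) = √(-½ - 238) = √(-477/2) = 3*I*√106/2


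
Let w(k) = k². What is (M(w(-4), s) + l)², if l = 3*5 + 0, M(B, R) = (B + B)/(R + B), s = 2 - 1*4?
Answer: 14641/49 ≈ 298.80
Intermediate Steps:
s = -2 (s = 2 - 4 = -2)
M(B, R) = 2*B/(B + R) (M(B, R) = (2*B)/(B + R) = 2*B/(B + R))
l = 15 (l = 15 + 0 = 15)
(M(w(-4), s) + l)² = (2*(-4)²/((-4)² - 2) + 15)² = (2*16/(16 - 2) + 15)² = (2*16/14 + 15)² = (2*16*(1/14) + 15)² = (16/7 + 15)² = (121/7)² = 14641/49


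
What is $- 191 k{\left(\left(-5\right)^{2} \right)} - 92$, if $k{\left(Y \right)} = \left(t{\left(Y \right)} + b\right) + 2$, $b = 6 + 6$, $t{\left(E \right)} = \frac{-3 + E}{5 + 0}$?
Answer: $- \frac{18032}{5} \approx -3606.4$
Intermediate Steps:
$t{\left(E \right)} = - \frac{3}{5} + \frac{E}{5}$ ($t{\left(E \right)} = \frac{-3 + E}{5} = \left(-3 + E\right) \frac{1}{5} = - \frac{3}{5} + \frac{E}{5}$)
$b = 12$
$k{\left(Y \right)} = \frac{67}{5} + \frac{Y}{5}$ ($k{\left(Y \right)} = \left(\left(- \frac{3}{5} + \frac{Y}{5}\right) + 12\right) + 2 = \left(\frac{57}{5} + \frac{Y}{5}\right) + 2 = \frac{67}{5} + \frac{Y}{5}$)
$- 191 k{\left(\left(-5\right)^{2} \right)} - 92 = - 191 \left(\frac{67}{5} + \frac{\left(-5\right)^{2}}{5}\right) - 92 = - 191 \left(\frac{67}{5} + \frac{1}{5} \cdot 25\right) - 92 = - 191 \left(\frac{67}{5} + 5\right) - 92 = \left(-191\right) \frac{92}{5} - 92 = - \frac{17572}{5} - 92 = - \frac{18032}{5}$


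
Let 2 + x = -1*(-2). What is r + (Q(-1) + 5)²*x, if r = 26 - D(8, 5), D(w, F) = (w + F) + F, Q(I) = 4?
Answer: 8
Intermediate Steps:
D(w, F) = w + 2*F (D(w, F) = (F + w) + F = w + 2*F)
r = 8 (r = 26 - (8 + 2*5) = 26 - (8 + 10) = 26 - 1*18 = 26 - 18 = 8)
x = 0 (x = -2 - 1*(-2) = -2 + 2 = 0)
r + (Q(-1) + 5)²*x = 8 + (4 + 5)²*0 = 8 + 9²*0 = 8 + 81*0 = 8 + 0 = 8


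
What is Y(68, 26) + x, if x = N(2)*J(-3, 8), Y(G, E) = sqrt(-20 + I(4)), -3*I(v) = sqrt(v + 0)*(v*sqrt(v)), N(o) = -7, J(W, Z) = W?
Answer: 21 + 2*I*sqrt(57)/3 ≈ 21.0 + 5.0332*I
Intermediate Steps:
I(v) = -v**2/3 (I(v) = -sqrt(v + 0)*v*sqrt(v)/3 = -sqrt(v)*v**(3/2)/3 = -v**2/3)
Y(G, E) = 2*I*sqrt(57)/3 (Y(G, E) = sqrt(-20 - 1/3*4**2) = sqrt(-20 - 1/3*16) = sqrt(-20 - 16/3) = sqrt(-76/3) = 2*I*sqrt(57)/3)
x = 21 (x = -7*(-3) = 21)
Y(68, 26) + x = 2*I*sqrt(57)/3 + 21 = 21 + 2*I*sqrt(57)/3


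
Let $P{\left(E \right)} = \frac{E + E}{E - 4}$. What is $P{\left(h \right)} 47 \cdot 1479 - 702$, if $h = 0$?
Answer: $-702$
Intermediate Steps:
$P{\left(E \right)} = \frac{2 E}{-4 + E}$
$P{\left(h \right)} 47 \cdot 1479 - 702 = 2 \cdot 0 \frac{1}{-4 + 0} \cdot 47 \cdot 1479 - 702 = 2 \cdot 0 \frac{1}{-4} \cdot 47 \cdot 1479 - 702 = 2 \cdot 0 \left(- \frac{1}{4}\right) 47 \cdot 1479 - 702 = 0 \cdot 47 \cdot 1479 - 702 = 0 \cdot 1479 - 702 = 0 - 702 = -702$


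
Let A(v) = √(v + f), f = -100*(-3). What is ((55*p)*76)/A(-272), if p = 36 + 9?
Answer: 94050*√7/7 ≈ 35548.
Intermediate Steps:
f = 300
p = 45
A(v) = √(300 + v) (A(v) = √(v + 300) = √(300 + v))
((55*p)*76)/A(-272) = ((55*45)*76)/(√(300 - 272)) = (2475*76)/(√28) = 188100/((2*√7)) = 188100*(√7/14) = 94050*√7/7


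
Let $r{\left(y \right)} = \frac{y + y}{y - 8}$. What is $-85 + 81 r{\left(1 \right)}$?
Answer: $- \frac{757}{7} \approx -108.14$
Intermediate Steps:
$r{\left(y \right)} = \frac{2 y}{-8 + y}$
$-85 + 81 r{\left(1 \right)} = -85 + 81 \cdot 2 \cdot 1 \frac{1}{-8 + 1} = -85 + 81 \cdot 2 \cdot 1 \frac{1}{-7} = -85 + 81 \cdot 2 \cdot 1 \left(- \frac{1}{7}\right) = -85 + 81 \left(- \frac{2}{7}\right) = -85 - \frac{162}{7} = - \frac{757}{7}$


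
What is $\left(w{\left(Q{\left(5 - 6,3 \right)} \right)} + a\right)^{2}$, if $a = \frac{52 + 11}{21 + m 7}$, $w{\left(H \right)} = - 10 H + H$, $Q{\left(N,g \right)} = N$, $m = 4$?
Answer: $\frac{5184}{49} \approx 105.8$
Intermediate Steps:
$w{\left(H \right)} = - 9 H$
$a = \frac{9}{7}$ ($a = \frac{52 + 11}{21 + 4 \cdot 7} = \frac{63}{21 + 28} = \frac{63}{49} = 63 \cdot \frac{1}{49} = \frac{9}{7} \approx 1.2857$)
$\left(w{\left(Q{\left(5 - 6,3 \right)} \right)} + a\right)^{2} = \left(- 9 \left(5 - 6\right) + \frac{9}{7}\right)^{2} = \left(\left(-9\right) \left(-1\right) + \frac{9}{7}\right)^{2} = \left(9 + \frac{9}{7}\right)^{2} = \left(\frac{72}{7}\right)^{2} = \frac{5184}{49}$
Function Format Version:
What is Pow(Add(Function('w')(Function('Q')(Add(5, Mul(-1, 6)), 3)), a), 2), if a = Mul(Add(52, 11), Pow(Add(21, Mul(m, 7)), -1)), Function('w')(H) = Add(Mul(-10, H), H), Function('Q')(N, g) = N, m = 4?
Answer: Rational(5184, 49) ≈ 105.80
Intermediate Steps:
Function('w')(H) = Mul(-9, H)
a = Rational(9, 7) (a = Mul(Add(52, 11), Pow(Add(21, Mul(4, 7)), -1)) = Mul(63, Pow(Add(21, 28), -1)) = Mul(63, Pow(49, -1)) = Mul(63, Rational(1, 49)) = Rational(9, 7) ≈ 1.2857)
Pow(Add(Function('w')(Function('Q')(Add(5, Mul(-1, 6)), 3)), a), 2) = Pow(Add(Mul(-9, Add(5, Mul(-1, 6))), Rational(9, 7)), 2) = Pow(Add(Mul(-9, Add(5, -6)), Rational(9, 7)), 2) = Pow(Add(Mul(-9, -1), Rational(9, 7)), 2) = Pow(Add(9, Rational(9, 7)), 2) = Pow(Rational(72, 7), 2) = Rational(5184, 49)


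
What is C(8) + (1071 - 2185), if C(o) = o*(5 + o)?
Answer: -1010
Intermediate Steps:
C(8) + (1071 - 2185) = 8*(5 + 8) + (1071 - 2185) = 8*13 - 1114 = 104 - 1114 = -1010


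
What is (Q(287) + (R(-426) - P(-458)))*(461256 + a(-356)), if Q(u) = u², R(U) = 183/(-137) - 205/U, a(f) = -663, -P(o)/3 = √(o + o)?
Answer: 738049571978355/19454 + 2763558*I*√229 ≈ 3.7938e+10 + 4.182e+7*I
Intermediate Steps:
P(o) = -3*√2*√o (P(o) = -3*√(o + o) = -3*√2*√o)
R(U) = -183/137 - 205/U (R(U) = 183*(-1/137) - 205/U = -183/137 - 205/U)
(Q(287) + (R(-426) - P(-458)))*(461256 + a(-356)) = (287² + ((-183/137 - 205/(-426)) - (-3)*√2*√(-458)))*(461256 - 663) = (82369 + ((-183/137 - 205*(-1/426)) - (-3)*√2*I*√458))*460593 = (82369 + ((-183/137 + 205/426) - (-6)*I*√229))*460593 = (82369 + (-49873/58362 + 6*I*√229))*460593 = (4807169705/58362 + 6*I*√229)*460593 = 738049571978355/19454 + 2763558*I*√229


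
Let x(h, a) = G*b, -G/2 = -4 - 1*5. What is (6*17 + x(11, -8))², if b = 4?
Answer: 30276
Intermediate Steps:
G = 18 (G = -2*(-4 - 1*5) = -2*(-4 - 5) = -2*(-9) = 18)
x(h, a) = 72 (x(h, a) = 18*4 = 72)
(6*17 + x(11, -8))² = (6*17 + 72)² = (102 + 72)² = 174² = 30276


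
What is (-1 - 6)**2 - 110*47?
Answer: -5121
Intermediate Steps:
(-1 - 6)**2 - 110*47 = (-7)**2 - 5170 = 49 - 5170 = -5121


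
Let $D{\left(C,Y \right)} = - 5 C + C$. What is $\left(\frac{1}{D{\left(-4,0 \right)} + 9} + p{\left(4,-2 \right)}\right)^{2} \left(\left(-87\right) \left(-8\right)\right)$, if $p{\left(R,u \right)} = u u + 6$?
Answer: $\frac{43848696}{625} \approx 70158.0$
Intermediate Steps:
$p{\left(R,u \right)} = 6 + u^{2}$ ($p{\left(R,u \right)} = u^{2} + 6 = 6 + u^{2}$)
$D{\left(C,Y \right)} = - 4 C$
$\left(\frac{1}{D{\left(-4,0 \right)} + 9} + p{\left(4,-2 \right)}\right)^{2} \left(\left(-87\right) \left(-8\right)\right) = \left(\frac{1}{\left(-4\right) \left(-4\right) + 9} + \left(6 + \left(-2\right)^{2}\right)\right)^{2} \left(\left(-87\right) \left(-8\right)\right) = \left(\frac{1}{16 + 9} + \left(6 + 4\right)\right)^{2} \cdot 696 = \left(\frac{1}{25} + 10\right)^{2} \cdot 696 = \left(\frac{251}{25}\right)^{2} \cdot 696 = \frac{63001}{625} \cdot 696 = \frac{43848696}{625}$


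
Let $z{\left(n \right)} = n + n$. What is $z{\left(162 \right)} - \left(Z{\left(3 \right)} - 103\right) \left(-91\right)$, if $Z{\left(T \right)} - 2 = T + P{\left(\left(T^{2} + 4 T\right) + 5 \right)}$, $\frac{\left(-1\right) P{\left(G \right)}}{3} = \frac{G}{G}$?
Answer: $-8867$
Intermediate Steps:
$z{\left(n \right)} = 2 n$
$P{\left(G \right)} = -3$ ($P{\left(G \right)} = - 3 \frac{G}{G} = \left(-3\right) 1 = -3$)
$Z{\left(T \right)} = -1 + T$ ($Z{\left(T \right)} = 2 + \left(T - 3\right) = 2 + \left(-3 + T\right) = -1 + T$)
$z{\left(162 \right)} - \left(Z{\left(3 \right)} - 103\right) \left(-91\right) = 2 \cdot 162 - \left(\left(-1 + 3\right) - 103\right) \left(-91\right) = 324 - \left(2 - 103\right) \left(-91\right) = 324 - \left(-101\right) \left(-91\right) = 324 - 9191 = -8867$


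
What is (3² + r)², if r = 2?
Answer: 121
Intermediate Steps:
(3² + r)² = (3² + 2)² = (9 + 2)² = 11² = 121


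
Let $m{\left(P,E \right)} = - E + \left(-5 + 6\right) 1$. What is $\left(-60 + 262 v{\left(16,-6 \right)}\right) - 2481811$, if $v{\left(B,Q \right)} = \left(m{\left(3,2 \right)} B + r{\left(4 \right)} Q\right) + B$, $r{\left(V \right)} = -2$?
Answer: $-2478727$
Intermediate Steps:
$m{\left(P,E \right)} = 1 - E$ ($m{\left(P,E \right)} = - E + 1 \cdot 1 = - E + 1 = 1 - E$)
$v{\left(B,Q \right)} = - 2 Q$ ($v{\left(B,Q \right)} = \left(\left(1 - 2\right) B - 2 Q\right) + B = \left(- B - 2 Q\right) + B = - 2 Q$)
$\left(-60 + 262 v{\left(16,-6 \right)}\right) - 2481811 = \left(-60 + 262 \left(\left(-2\right) \left(-6\right)\right)\right) - 2481811 = \left(-60 + 262 \cdot 12\right) - 2481811 = \left(-60 + 3144\right) - 2481811 = 3084 - 2481811 = -2478727$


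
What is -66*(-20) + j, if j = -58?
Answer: 1262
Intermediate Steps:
-66*(-20) + j = -66*(-20) - 58 = 1320 - 58 = 1262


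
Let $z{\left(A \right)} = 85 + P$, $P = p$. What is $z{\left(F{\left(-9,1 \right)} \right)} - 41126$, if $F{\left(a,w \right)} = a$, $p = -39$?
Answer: $-41080$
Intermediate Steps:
$P = -39$
$z{\left(A \right)} = 46$ ($z{\left(A \right)} = 85 - 39 = 46$)
$z{\left(F{\left(-9,1 \right)} \right)} - 41126 = 46 - 41126 = -41080$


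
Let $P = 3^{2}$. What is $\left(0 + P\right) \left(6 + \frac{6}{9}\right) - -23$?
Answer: $83$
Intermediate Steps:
$P = 9$
$\left(0 + P\right) \left(6 + \frac{6}{9}\right) - -23 = \left(0 + 9\right) \left(6 + \frac{6}{9}\right) - -23 = 9 \left(6 + 6 \cdot \frac{1}{9}\right) + 23 = 9 \left(6 + \frac{2}{3}\right) + 23 = 9 \cdot \frac{20}{3} + 23 = 60 + 23 = 83$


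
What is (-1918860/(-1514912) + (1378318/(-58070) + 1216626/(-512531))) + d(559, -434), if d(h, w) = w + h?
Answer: 564485193273348483/5635979220891880 ≈ 100.16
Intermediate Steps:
d(h, w) = h + w
(-1918860/(-1514912) + (1378318/(-58070) + 1216626/(-512531))) + d(559, -434) = (-1918860/(-1514912) + (1378318/(-58070) + 1216626/(-512531))) + (559 - 434) = (-1918860*(-1/1514912) + (1378318*(-1/58070) + 1216626*(-1/512531))) + 125 = (479715/378728 + (-689159/29035 - 1216626/512531)) + 125 = (479715/378728 - 388540087339/14881337585) + 125 = -140012209338136517/5635979220891880 + 125 = 564485193273348483/5635979220891880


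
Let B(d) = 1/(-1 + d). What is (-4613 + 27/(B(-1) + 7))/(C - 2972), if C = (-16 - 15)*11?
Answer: 59915/43069 ≈ 1.3911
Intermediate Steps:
C = -341 (C = -31*11 = -341)
(-4613 + 27/(B(-1) + 7))/(C - 2972) = (-4613 + 27/(1/(-1 - 1) + 7))/(-341 - 2972) = (-4613 + 27/(1/(-2) + 7))/(-3313) = (-4613 + 27/(-½ + 7))*(-1/3313) = (-4613 + 27/(13/2))*(-1/3313) = (-4613 + 27*(2/13))*(-1/3313) = (-4613 + 54/13)*(-1/3313) = -59915/13*(-1/3313) = 59915/43069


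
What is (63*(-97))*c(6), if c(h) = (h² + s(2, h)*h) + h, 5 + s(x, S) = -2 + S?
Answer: -219996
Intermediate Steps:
s(x, S) = -7 + S (s(x, S) = -5 + (-2 + S) = -7 + S)
c(h) = h + h² + h*(-7 + h) (c(h) = (h² + (-7 + h)*h) + h = (h² + h*(-7 + h)) + h = h + h² + h*(-7 + h))
(63*(-97))*c(6) = (63*(-97))*(2*6*(-3 + 6)) = -12222*6*3 = -6111*36 = -219996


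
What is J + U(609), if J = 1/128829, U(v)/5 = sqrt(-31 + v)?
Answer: 1/128829 + 85*sqrt(2) ≈ 120.21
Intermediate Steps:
U(v) = 5*sqrt(-31 + v)
J = 1/128829 ≈ 7.7622e-6
J + U(609) = 1/128829 + 5*sqrt(-31 + 609) = 1/128829 + 5*sqrt(578) = 1/128829 + 5*(17*sqrt(2)) = 1/128829 + 85*sqrt(2)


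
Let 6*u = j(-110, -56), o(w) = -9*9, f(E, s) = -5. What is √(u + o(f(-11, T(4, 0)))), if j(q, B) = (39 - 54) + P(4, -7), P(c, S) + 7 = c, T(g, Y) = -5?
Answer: 2*I*√21 ≈ 9.1651*I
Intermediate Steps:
o(w) = -81
P(c, S) = -7 + c
j(q, B) = -18 (j(q, B) = (39 - 54) + (-7 + 4) = -15 - 3 = -18)
u = -3 (u = (⅙)*(-18) = -3)
√(u + o(f(-11, T(4, 0)))) = √(-3 - 81) = √(-84) = 2*I*√21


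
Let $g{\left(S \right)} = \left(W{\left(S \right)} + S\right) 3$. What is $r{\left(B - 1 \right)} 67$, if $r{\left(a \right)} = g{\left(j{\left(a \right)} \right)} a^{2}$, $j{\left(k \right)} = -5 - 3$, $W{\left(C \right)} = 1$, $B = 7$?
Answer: $-50652$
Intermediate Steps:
$j{\left(k \right)} = -8$
$g{\left(S \right)} = 3 + 3 S$ ($g{\left(S \right)} = \left(1 + S\right) 3 = 3 + 3 S$)
$r{\left(a \right)} = - 21 a^{2}$ ($r{\left(a \right)} = \left(3 + 3 \left(-8\right)\right) a^{2} = \left(3 - 24\right) a^{2} = - 21 a^{2}$)
$r{\left(B - 1 \right)} 67 = - 21 \left(7 - 1\right)^{2} \cdot 67 = - 21 \cdot 6^{2} \cdot 67 = \left(-21\right) 36 \cdot 67 = \left(-756\right) 67 = -50652$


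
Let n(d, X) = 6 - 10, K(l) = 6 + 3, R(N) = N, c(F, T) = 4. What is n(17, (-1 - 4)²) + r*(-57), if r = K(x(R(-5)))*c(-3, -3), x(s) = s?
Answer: -2056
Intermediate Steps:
K(l) = 9
n(d, X) = -4
r = 36 (r = 9*4 = 36)
n(17, (-1 - 4)²) + r*(-57) = -4 + 36*(-57) = -4 - 2052 = -2056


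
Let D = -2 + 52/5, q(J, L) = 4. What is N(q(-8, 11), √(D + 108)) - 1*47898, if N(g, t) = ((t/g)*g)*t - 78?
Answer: -239298/5 ≈ -47860.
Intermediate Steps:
D = 42/5 (D = -2 + 52*(⅕) = -2 + 52/5 = 42/5 ≈ 8.4000)
N(g, t) = -78 + t² (N(g, t) = t*t - 78 = t² - 78 = -78 + t²)
N(q(-8, 11), √(D + 108)) - 1*47898 = (-78 + (√(42/5 + 108))²) - 1*47898 = (-78 + (√(582/5))²) - 47898 = (-78 + (√2910/5)²) - 47898 = (-78 + 582/5) - 47898 = 192/5 - 47898 = -239298/5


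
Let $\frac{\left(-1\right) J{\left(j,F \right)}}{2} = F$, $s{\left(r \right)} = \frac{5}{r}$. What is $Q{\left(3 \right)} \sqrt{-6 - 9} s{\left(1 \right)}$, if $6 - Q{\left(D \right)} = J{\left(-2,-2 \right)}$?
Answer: $10 i \sqrt{15} \approx 38.73 i$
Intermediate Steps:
$J{\left(j,F \right)} = - 2 F$
$Q{\left(D \right)} = 2$ ($Q{\left(D \right)} = 6 - \left(-2\right) \left(-2\right) = 6 - 4 = 2$)
$Q{\left(3 \right)} \sqrt{-6 - 9} s{\left(1 \right)} = 2 \sqrt{-6 - 9} \cdot \frac{5}{1} = 2 \sqrt{-15} \cdot 5 \cdot 1 = 2 i \sqrt{15} \cdot 5 = 10 i \sqrt{15}$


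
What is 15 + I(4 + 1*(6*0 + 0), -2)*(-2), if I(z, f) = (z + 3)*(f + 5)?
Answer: -27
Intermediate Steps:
I(z, f) = (3 + z)*(5 + f)
15 + I(4 + 1*(6*0 + 0), -2)*(-2) = 15 + (15 + 3*(-2) + 5*(4 + 1*(6*0 + 0)) - 2*(4 + 1*(6*0 + 0)))*(-2) = 15 + (15 - 6 + 5*(4 + 1*(0 + 0)) - 2*(4 + 1*(0 + 0)))*(-2) = 15 + (15 - 6 + 5*(4 + 1*0) - 2*(4 + 1*0))*(-2) = 15 + (15 - 6 + 5*(4 + 0) - 2*(4 + 0))*(-2) = 15 + (15 - 6 + 5*4 - 2*4)*(-2) = 15 + (15 - 6 + 20 - 8)*(-2) = 15 + 21*(-2) = 15 - 42 = -27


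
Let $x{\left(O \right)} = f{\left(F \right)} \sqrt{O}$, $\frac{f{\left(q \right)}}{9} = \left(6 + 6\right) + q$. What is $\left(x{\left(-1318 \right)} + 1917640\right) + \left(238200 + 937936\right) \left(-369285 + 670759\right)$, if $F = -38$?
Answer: $354576342104 - 234 i \sqrt{1318} \approx 3.5458 \cdot 10^{11} - 8495.2 i$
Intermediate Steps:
$f{\left(q \right)} = 108 + 9 q$ ($f{\left(q \right)} = 9 \left(\left(6 + 6\right) + q\right) = 9 \left(12 + q\right) = 108 + 9 q$)
$x{\left(O \right)} = - 234 \sqrt{O}$ ($x{\left(O \right)} = \left(108 + 9 \left(-38\right)\right) \sqrt{O} = \left(108 - 342\right) \sqrt{O} = - 234 \sqrt{O}$)
$\left(x{\left(-1318 \right)} + 1917640\right) + \left(238200 + 937936\right) \left(-369285 + 670759\right) = \left(- 234 \sqrt{-1318} + 1917640\right) + \left(238200 + 937936\right) \left(-369285 + 670759\right) = \left(- 234 i \sqrt{1318} + 1917640\right) + 1176136 \cdot 301474 = \left(- 234 i \sqrt{1318} + 1917640\right) + 354574424464 = \left(1917640 - 234 i \sqrt{1318}\right) + 354574424464 = 354576342104 - 234 i \sqrt{1318}$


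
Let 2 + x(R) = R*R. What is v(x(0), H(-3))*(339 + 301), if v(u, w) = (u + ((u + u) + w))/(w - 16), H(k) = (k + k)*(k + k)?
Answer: 960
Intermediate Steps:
x(R) = -2 + R**2 (x(R) = -2 + R*R = -2 + R**2)
H(k) = 4*k**2 (H(k) = (2*k)*(2*k) = 4*k**2)
v(u, w) = (w + 3*u)/(-16 + w) (v(u, w) = (u + (2*u + w))/(-16 + w) = (u + (w + 2*u))/(-16 + w) = (w + 3*u)/(-16 + w))
v(x(0), H(-3))*(339 + 301) = ((4*(-3)**2 + 3*(-2 + 0**2))/(-16 + 4*(-3)**2))*(339 + 301) = ((4*9 + 3*(-2 + 0))/(-16 + 4*9))*640 = ((36 + 3*(-2))/(-16 + 36))*640 = ((36 - 6)/20)*640 = ((1/20)*30)*640 = (3/2)*640 = 960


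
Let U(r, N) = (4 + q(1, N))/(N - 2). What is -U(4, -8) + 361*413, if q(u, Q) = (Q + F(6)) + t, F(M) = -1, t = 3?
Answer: 745464/5 ≈ 1.4909e+5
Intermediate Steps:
q(u, Q) = 2 + Q (q(u, Q) = (Q - 1) + 3 = (-1 + Q) + 3 = 2 + Q)
U(r, N) = (6 + N)/(-2 + N) (U(r, N) = (4 + (2 + N))/(N - 2) = (6 + N)/(-2 + N))
-U(4, -8) + 361*413 = -(6 - 8)/(-2 - 8) + 361*413 = -(-2)/(-10) + 149093 = -(-1)*(-2)/10 + 149093 = -1*⅕ + 149093 = -⅕ + 149093 = 745464/5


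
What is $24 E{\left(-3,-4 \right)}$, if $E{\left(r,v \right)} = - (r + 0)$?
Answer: $72$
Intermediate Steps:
$E{\left(r,v \right)} = - r$
$24 E{\left(-3,-4 \right)} = 24 \left(\left(-1\right) \left(-3\right)\right) = 24 \cdot 3 = 72$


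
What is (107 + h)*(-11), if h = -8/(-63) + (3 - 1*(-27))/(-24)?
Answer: -293491/252 ≈ -1164.6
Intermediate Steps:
h = -283/252 (h = -8*(-1/63) + (3 + 27)*(-1/24) = 8/63 + 30*(-1/24) = 8/63 - 5/4 = -283/252 ≈ -1.1230)
(107 + h)*(-11) = (107 - 283/252)*(-11) = (26681/252)*(-11) = -293491/252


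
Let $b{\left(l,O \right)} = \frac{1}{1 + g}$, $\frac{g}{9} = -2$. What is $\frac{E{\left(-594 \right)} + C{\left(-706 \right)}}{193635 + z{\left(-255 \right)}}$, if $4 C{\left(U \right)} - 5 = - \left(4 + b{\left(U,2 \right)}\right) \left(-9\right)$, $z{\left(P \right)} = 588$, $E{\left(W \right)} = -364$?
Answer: $- \frac{6016}{3301791} \approx -0.001822$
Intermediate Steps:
$g = -18$ ($g = 9 \left(-2\right) = -18$)
$b{\left(l,O \right)} = - \frac{1}{17}$ ($b{\left(l,O \right)} = \frac{1}{1 - 18} = \frac{1}{-17} = - \frac{1}{17}$)
$C{\left(U \right)} = \frac{172}{17}$ ($C{\left(U \right)} = \frac{5}{4} + \frac{\left(-1\right) \left(4 - \frac{1}{17}\right) \left(-9\right)}{4} = \frac{5}{4} + \frac{\left(-1\right) \frac{67}{17} \left(-9\right)}{4} = \frac{5}{4} + \frac{\left(-1\right) \left(- \frac{603}{17}\right)}{4} = \frac{5}{4} + \frac{1}{4} \cdot \frac{603}{17} = \frac{5}{4} + \frac{603}{68} = \frac{172}{17}$)
$\frac{E{\left(-594 \right)} + C{\left(-706 \right)}}{193635 + z{\left(-255 \right)}} = \frac{-364 + \frac{172}{17}}{193635 + 588} = - \frac{6016}{17 \cdot 194223} = \left(- \frac{6016}{17}\right) \frac{1}{194223} = - \frac{6016}{3301791}$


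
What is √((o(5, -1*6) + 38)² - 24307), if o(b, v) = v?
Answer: 3*I*√2587 ≈ 152.59*I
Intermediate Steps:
√((o(5, -1*6) + 38)² - 24307) = √((-1*6 + 38)² - 24307) = √((-6 + 38)² - 24307) = √(32² - 24307) = √(1024 - 24307) = √(-23283) = 3*I*√2587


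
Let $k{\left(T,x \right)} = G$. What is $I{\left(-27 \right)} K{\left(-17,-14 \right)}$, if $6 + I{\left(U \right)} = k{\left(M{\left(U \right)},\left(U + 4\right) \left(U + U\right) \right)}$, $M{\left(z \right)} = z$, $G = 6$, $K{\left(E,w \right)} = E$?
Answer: $0$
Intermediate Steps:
$k{\left(T,x \right)} = 6$
$I{\left(U \right)} = 0$ ($I{\left(U \right)} = -6 + 6 = 0$)
$I{\left(-27 \right)} K{\left(-17,-14 \right)} = 0 \left(-17\right) = 0$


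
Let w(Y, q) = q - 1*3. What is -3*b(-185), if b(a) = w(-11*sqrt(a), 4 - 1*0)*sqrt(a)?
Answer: -3*I*sqrt(185) ≈ -40.804*I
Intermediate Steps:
w(Y, q) = -3 + q (w(Y, q) = q - 3 = -3 + q)
b(a) = sqrt(a) (b(a) = (-3 + (4 - 1*0))*sqrt(a) = (-3 + (4 + 0))*sqrt(a) = (-3 + 4)*sqrt(a) = 1*sqrt(a) = sqrt(a))
-3*b(-185) = -3*I*sqrt(185)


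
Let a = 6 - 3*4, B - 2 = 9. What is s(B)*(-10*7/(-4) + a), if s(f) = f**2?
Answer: 2783/2 ≈ 1391.5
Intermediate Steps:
B = 11 (B = 2 + 9 = 11)
a = -6 (a = 6 - 12 = -6)
s(B)*(-10*7/(-4) + a) = 11**2*(-10*7/(-4) - 6) = 121*(-70*(-1/4) - 6) = 121*(35/2 - 6) = 121*(23/2) = 2783/2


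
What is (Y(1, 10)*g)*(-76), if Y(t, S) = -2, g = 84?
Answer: 12768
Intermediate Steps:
(Y(1, 10)*g)*(-76) = -2*84*(-76) = -168*(-76) = 12768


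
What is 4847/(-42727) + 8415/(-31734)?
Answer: -57040267/150655402 ≈ -0.37861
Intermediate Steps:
4847/(-42727) + 8415/(-31734) = 4847*(-1/42727) + 8415*(-1/31734) = -4847/42727 - 935/3526 = -57040267/150655402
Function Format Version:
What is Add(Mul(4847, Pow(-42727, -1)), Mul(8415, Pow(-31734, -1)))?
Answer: Rational(-57040267, 150655402) ≈ -0.37861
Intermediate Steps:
Add(Mul(4847, Pow(-42727, -1)), Mul(8415, Pow(-31734, -1))) = Add(Mul(4847, Rational(-1, 42727)), Mul(8415, Rational(-1, 31734))) = Add(Rational(-4847, 42727), Rational(-935, 3526)) = Rational(-57040267, 150655402)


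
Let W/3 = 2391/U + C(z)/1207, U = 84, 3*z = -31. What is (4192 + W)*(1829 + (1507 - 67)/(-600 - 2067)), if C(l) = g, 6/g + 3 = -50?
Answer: 12453961629865753/1592366132 ≈ 7.8210e+6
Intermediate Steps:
z = -31/3 (z = (⅓)*(-31) = -31/3 ≈ -10.333)
g = -6/53 (g = 6/(-3 - 50) = 6/(-53) = 6*(-1/53) = -6/53 ≈ -0.11321)
C(l) = -6/53
W = 152954157/1791188 (W = 3*(2391/84 - 6/53/1207) = 3*(2391*(1/84) - 6/53*1/1207) = 3*(797/28 - 6/63971) = 3*(50984719/1791188) = 152954157/1791188 ≈ 85.393)
(4192 + W)*(1829 + (1507 - 67)/(-600 - 2067)) = (4192 + 152954157/1791188)*(1829 + (1507 - 67)/(-600 - 2067)) = 7661614253*(1829 + 1440/(-2667))/1791188 = 7661614253*(1829 + 1440*(-1/2667))/1791188 = 7661614253*(1829 - 480/889)/1791188 = (7661614253/1791188)*(1625501/889) = 12453961629865753/1592366132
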